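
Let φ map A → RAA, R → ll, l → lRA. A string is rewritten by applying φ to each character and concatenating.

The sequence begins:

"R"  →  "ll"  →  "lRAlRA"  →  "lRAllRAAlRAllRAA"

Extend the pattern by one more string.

Replace each of the 16 characters of lRAllRAAlRAllRAA in place — lRA ll RAA lRA lRA ll RAA RAA lRA ll RAA lRA lRA ll RAA RAA — and concatenate.

lRAllRAAlRAlRAllRAARAAlRAllRAAlRAlRAllRAARAA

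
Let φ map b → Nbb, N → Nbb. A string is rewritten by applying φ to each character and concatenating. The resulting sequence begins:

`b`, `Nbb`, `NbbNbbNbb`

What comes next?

Expanding NbbNbbNbb: N→Nbb, b→Nbb, b→Nbb, N→Nbb, b→Nbb, b→Nbb, N→Nbb, b→Nbb, b→Nbb. Concatenated: Nbb Nbb Nbb Nbb Nbb Nbb Nbb Nbb Nbb.

NbbNbbNbbNbbNbbNbbNbbNbbNbb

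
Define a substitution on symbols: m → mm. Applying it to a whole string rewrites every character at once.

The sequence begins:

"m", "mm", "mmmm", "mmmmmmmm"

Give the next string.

mmmmmmmmmmmmmmmm

Expanding mmmmmmmm: m→mm, m→mm, m→mm, m→mm, m→mm, m→mm, m→mm, m→mm. Concatenated: mm mm mm mm mm mm mm mm.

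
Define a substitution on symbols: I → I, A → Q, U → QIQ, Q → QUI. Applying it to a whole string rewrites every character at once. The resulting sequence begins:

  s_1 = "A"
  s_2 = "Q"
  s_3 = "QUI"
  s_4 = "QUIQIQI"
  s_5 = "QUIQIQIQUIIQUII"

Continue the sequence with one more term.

QUIQIQIQUIIQUIIQUIQIQIIQUIQIQII

Replace each of the 15 characters of QUIQIQIQUIIQUII in place — QUI QIQ I QUI I QUI I QUI QIQ I I QUI QIQ I I — and concatenate.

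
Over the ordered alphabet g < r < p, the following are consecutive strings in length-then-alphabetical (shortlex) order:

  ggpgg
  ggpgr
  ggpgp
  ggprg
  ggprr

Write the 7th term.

ggppg

Advancing 2 positions from ggprr through ggprr → ggprp reaches term 7.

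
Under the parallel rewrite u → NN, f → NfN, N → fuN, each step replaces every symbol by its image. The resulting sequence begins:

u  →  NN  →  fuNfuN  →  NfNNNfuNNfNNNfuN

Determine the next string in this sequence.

Applying the rule to each of the 16 symbols of NfNNNfuNNfNNNfuN gives the pieces fuN NfN fuN fuN fuN NfN NN fuN fuN NfN fuN fuN fuN NfN NN fuN, which concatenate to the answer.

fuNNfNfuNfuNfuNNfNNNfuNfuNNfNfuNfuNfuNNfNNNfuN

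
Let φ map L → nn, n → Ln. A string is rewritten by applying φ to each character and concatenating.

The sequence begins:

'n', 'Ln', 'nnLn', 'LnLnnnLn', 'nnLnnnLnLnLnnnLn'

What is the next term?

Replace each of the 16 characters of nnLnnnLnLnLnnnLn in place — Ln Ln nn Ln Ln Ln nn Ln nn Ln nn Ln Ln Ln nn Ln — and concatenate.

LnLnnnLnLnLnnnLnnnLnnnLnLnLnnnLn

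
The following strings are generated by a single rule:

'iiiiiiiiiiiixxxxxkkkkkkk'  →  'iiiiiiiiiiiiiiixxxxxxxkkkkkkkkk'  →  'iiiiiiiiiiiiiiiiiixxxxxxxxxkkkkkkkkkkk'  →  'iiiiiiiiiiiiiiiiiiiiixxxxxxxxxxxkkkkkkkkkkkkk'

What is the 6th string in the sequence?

Term n consists of 3n+3 i's, followed by 2n-1 x's, followed by 2n+1 k's, where the shown terms are n = 3, 4, 5, 6.
For term 6, n = 8, so the run lengths are 27, 15, 17.

iiiiiiiiiiiiiiiiiiiiiiiiiiixxxxxxxxxxxxxxxkkkkkkkkkkkkkkkkk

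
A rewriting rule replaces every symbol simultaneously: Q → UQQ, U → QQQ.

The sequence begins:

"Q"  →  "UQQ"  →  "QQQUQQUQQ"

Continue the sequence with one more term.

UQQUQQUQQQQQUQQUQQQQQUQQUQQ

Rewriting each symbol of QQQUQQUQQ: Q→UQQ, Q→UQQ, Q→UQQ, U→QQQ, Q→UQQ, Q→UQQ, U→QQQ, Q→UQQ, Q→UQQ, which concatenates to UQQ UQQ UQQ QQQ UQQ UQQ QQQ UQQ UQQ.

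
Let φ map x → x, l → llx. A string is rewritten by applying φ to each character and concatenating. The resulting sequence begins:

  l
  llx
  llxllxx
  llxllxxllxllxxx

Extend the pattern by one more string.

Applying the rule to each of the 15 symbols of llxllxxllxllxxx gives the pieces llx llx x llx llx x x llx llx x llx llx x x x, which concatenate to the answer.

llxllxxllxllxxxllxllxxllxllxxxx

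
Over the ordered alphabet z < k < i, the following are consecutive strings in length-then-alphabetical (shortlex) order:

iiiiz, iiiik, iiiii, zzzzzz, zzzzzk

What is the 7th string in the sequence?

zzzzkz

Stepping forward 2 times from zzzzzk: zzzzzk → zzzzzi, then the target.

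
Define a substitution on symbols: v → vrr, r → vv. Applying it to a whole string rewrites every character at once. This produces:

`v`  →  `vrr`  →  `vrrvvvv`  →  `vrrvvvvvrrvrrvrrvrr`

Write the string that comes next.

vrrvvvvvrrvrrvrrvrrvrrvvvvvrrvvvvvrrvvvvvrrvvvv

φ(vrrvvvvvrrvrrvrrvrr) expands symbol-by-symbol to vrr vv vv vrr vrr vrr vrr vrr vv vv vrr vv vv vrr vv vv vrr vv vv; joining the 19 pieces gives the next term.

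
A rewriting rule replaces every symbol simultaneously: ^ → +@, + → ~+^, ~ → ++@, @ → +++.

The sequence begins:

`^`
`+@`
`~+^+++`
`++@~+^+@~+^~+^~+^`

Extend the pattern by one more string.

Replace each of the 17 characters of ++@~+^+@~+^~+^~+^ in place — ~+^ ~+^ +++ ++@ ~+^ +@ ~+^ +++ ++@ ~+^ +@ ++@ ~+^ +@ ++@ ~+^ +@ — and concatenate.

~+^~+^+++++@~+^+@~+^+++++@~+^+@++@~+^+@++@~+^+@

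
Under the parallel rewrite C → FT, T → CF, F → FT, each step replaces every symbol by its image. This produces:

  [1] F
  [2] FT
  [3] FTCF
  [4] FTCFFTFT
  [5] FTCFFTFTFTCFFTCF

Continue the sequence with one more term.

Rewriting the 16 symbols of FTCFFTFTFTCFFTCF one by one yields FT CF FT FT FT CF FT CF FT CF FT FT FT CF FT FT; concatenated:

FTCFFTFTFTCFFTCFFTCFFTFTFTCFFTFT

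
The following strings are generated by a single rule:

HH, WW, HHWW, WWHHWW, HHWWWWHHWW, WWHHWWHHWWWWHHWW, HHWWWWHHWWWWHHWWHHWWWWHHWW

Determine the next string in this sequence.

WWHHWWHHWWWWHHWWHHWWWWHHWWWWHHWWHHWWWWHHWW

From term 3 onward, concatenate the second-to-last term with the last: HH·WW = HHWW, WW·HHWW = WWHHWW, …
Continuing: WWHHWWHHWWWWHHWW · HHWWWWHHWWWWHHWWHHWWWWHHWW gives term 8.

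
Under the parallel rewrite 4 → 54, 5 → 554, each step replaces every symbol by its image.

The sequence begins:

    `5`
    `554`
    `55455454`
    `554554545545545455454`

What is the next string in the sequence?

Rewriting the 21 symbols of 554554545545545455454 one by one yields 554 554 54 554 554 54 554 54 554 554 54 554 554 54 554 54 554 554 54 554 54; concatenated:

5545545455455454554545545545455455454554545545545455454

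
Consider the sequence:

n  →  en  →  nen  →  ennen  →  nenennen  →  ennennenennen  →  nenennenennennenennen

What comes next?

ennennenennennenennenennennenennen

Each term (from the third on) is the two preceding terms concatenated in order: term 3 = n·en = nen.
The next term joins ennennenennen and nenennenennennenennen.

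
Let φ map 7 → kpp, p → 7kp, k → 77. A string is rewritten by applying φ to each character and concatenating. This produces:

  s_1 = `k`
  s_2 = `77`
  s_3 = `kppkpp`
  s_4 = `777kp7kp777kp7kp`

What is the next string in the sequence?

kppkppkpp777kpkpp777kpkppkppkpp777kpkpp777kp

Applying the rule to each of the 16 symbols of 777kp7kp777kp7kp gives the pieces kpp kpp kpp 77 7kp kpp 77 7kp kpp kpp kpp 77 7kp kpp 77 7kp, which concatenate to the answer.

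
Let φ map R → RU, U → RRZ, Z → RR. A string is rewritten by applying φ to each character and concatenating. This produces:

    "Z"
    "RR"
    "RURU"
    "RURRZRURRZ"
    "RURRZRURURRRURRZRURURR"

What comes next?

RURRZRURURRRURRZRURRZRURURURRZRURURRRURRZRURRZRURU

φ(RURRZRURURRRURRZRURURR) expands symbol-by-symbol to RU RRZ RU RU RR RU RRZ RU RRZ RU RU RU RRZ RU RU RR RU RRZ RU RRZ RU RU; joining the 22 pieces gives the next term.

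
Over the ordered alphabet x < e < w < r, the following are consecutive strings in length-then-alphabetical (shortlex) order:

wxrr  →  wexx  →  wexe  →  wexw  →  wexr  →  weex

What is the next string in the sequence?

weee

Find the rightmost character of weex below r, bump it to the next letter, and reset everything to its right to x.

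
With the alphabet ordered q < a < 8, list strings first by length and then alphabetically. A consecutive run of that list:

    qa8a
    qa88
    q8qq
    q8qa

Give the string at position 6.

Stepping forward 2 times from q8qa: q8qa → q8q8, then the target.

q8aq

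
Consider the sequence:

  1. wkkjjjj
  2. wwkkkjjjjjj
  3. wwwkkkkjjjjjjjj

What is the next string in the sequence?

wwwwkkkkkjjjjjjjjjj

Term n consists of n-1 w's, followed by n k's, followed by 2n j's, where the shown terms are n = 2, 3, 4.
Setting n = 5 gives 4, 5, 10 characters in each block.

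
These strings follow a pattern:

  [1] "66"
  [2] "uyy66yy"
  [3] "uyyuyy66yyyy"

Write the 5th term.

uyyuyyuyyuyy66yyyyyyyy

Every step adds uyy to the front and yy to the end of the previous string.
From uyyuyy66yyyy, 2 further steps: uyyuyy66yyyy → uyyuyyuyy66yyyyyy → (answer).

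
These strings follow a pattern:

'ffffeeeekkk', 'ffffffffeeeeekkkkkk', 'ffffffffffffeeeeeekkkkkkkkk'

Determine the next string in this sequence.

ffffffffffffffffeeeeeeekkkkkkkkkkkk

Reading off run lengths: f runs 4, 8, 12; e runs 4, 5, 6; k runs 3, 6, 9 — each is linear in n (n = 1, 2, …).
Setting n = 4 gives 16, 7, 12 characters in each block.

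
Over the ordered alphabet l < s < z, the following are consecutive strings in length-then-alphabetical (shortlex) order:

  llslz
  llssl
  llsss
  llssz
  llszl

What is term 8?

llzll

Stepping forward 3 times from llszl: llszl → llszs → llszz, then the target.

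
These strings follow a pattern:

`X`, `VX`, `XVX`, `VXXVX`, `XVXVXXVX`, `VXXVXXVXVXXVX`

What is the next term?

XVXVXXVXVXXVXXVXVXXVX

From term 3 onward, concatenate the second-to-last term with the last: X·VX = XVX, VX·XVX = VXXVX, …
The next term joins XVXVXXVX and VXXVXXVXVXXVX.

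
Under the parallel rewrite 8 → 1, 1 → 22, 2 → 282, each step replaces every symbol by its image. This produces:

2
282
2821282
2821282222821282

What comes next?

28212822228212822822822821282222821282

Replace each of the 16 characters of 2821282222821282 in place — 282 1 282 22 282 1 282 282 282 282 1 282 22 282 1 282 — and concatenate.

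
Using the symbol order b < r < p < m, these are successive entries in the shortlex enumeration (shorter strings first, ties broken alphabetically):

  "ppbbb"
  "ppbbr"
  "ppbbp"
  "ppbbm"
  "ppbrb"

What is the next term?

ppbrr

Find the rightmost character of ppbrb below m, bump it to the next letter, and reset everything to its right to b.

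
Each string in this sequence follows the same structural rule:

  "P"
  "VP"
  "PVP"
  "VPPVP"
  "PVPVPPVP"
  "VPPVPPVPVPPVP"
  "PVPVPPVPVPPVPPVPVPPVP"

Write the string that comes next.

VPPVPPVPVPPVPPVPVPPVPVPPVPPVPVPPVP

From term 3 onward, concatenate the second-to-last term with the last: P·VP = PVP, VP·PVP = VPPVP, …
The next term joins VPPVPPVPVPPVP and PVPVPPVPVPPVPPVPVPPVP.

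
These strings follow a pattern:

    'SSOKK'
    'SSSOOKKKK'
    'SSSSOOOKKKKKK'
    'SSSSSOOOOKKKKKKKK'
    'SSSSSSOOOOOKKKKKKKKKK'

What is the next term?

Each string has the form S^{n+1} O^{n} K^{2n} (n = 1, 2, …).
For the next term, n = 6, so the run lengths are 7, 6, 12.

SSSSSSSOOOOOOKKKKKKKKKKKK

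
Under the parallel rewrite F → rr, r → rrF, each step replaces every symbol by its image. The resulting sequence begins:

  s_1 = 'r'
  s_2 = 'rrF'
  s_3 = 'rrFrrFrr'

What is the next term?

Rewriting each symbol of rrFrrFrr: r→rrF, r→rrF, F→rr, r→rrF, r→rrF, F→rr, r→rrF, r→rrF, which concatenates to rrF rrF rr rrF rrF rr rrF rrF.

rrFrrFrrrrFrrFrrrrFrrF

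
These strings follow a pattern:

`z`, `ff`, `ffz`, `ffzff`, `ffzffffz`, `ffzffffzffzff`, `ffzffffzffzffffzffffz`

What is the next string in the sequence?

From term 3 onward, concatenate the last term with the second-to-last: ff·z = ffz, ffz·ff = ffzff, …
So term 8 is ffzffffzffzffffzffffz·ffzffffzffzff.

ffzffffzffzffffzffffzffzffffzffzff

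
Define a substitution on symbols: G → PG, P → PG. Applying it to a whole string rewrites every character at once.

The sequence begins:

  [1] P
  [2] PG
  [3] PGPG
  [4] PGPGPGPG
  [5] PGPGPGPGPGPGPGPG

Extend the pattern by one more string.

PGPGPGPGPGPGPGPGPGPGPGPGPGPGPGPG

φ(PGPGPGPGPGPGPGPG) expands symbol-by-symbol to PG PG PG PG PG PG PG PG PG PG PG PG PG PG PG PG; joining the 16 pieces gives the next term.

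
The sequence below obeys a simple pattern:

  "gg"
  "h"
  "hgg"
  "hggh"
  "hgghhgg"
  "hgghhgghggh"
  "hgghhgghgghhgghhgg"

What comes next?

hgghhgghgghhgghhgghgghhgghggh

This is a Fibonacci-style word recurrence s(k) = s(k−1)·s(k−2): e.g. h·gg = hgg.
Continuing: hgghhgghgghhgghhgg · hgghhgghggh gives term 8.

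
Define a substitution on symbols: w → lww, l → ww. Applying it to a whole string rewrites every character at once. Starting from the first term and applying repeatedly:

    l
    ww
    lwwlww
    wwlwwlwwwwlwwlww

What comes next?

lwwlwwwwlwwlwwwwlwwlwwlwwlwwwwlwwlwwwwlwwlww

Replace each of the 16 characters of wwlwwlwwwwlwwlww in place — lww lww ww lww lww ww lww lww lww lww ww lww lww ww lww lww — and concatenate.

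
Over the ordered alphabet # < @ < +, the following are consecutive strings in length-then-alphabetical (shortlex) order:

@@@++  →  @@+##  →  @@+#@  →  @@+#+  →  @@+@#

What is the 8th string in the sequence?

Continuing the enumeration 3 steps past @@+@#: @@+@# → @@+@@ → @@+@+ → (answer).

@@++#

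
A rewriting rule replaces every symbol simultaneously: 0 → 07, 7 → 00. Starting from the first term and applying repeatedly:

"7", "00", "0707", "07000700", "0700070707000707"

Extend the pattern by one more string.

φ(0700070707000707) expands symbol-by-symbol to 07 00 07 07 07 00 07 00 07 00 07 07 07 00 07 00; joining the 16 pieces gives the next term.

07000707070007000700070707000700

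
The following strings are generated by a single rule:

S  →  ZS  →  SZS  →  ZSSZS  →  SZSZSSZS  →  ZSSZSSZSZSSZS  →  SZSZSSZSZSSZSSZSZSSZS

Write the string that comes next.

From term 3 onward, concatenate the second-to-last term with the last: S·ZS = SZS, ZS·SZS = ZSSZS, …
So term 8 is ZSSZSSZSZSSZS·SZSZSSZSZSSZSSZSZSSZS.

ZSSZSSZSZSSZSSZSZSSZSZSSZSSZSZSSZS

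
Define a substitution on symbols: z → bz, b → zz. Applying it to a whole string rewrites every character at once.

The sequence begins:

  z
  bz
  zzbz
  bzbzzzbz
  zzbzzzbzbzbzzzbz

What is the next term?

Applying the rule to each of the 16 symbols of zzbzzzbzbzbzzzbz gives the pieces bz bz zz bz bz bz zz bz zz bz zz bz bz bz zz bz, which concatenate to the answer.

bzbzzzbzbzbzzzbzzzbzzzbzbzbzzzbz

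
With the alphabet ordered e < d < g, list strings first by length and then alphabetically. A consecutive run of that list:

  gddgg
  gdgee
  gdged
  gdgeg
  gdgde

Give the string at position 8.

gdgge

Advancing 3 positions from gdgde through gdgde → gdgdd → gdgdg reaches term 8.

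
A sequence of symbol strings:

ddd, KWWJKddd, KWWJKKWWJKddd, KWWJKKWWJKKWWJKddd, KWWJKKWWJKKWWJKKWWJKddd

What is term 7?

The strings grow by a fixed prefix KWWJK each time.
From KWWJKKWWJKKWWJKKWWJKddd, 2 further steps: KWWJKKWWJKKWWJKKWWJKddd → KWWJKKWWJKKWWJKKWWJKKWWJKddd → (answer).

KWWJKKWWJKKWWJKKWWJKKWWJKKWWJKddd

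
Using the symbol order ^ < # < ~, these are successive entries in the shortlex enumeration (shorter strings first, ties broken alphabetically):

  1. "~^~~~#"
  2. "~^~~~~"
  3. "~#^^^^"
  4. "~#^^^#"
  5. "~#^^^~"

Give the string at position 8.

~#^^#~

Stepping forward 3 times from ~#^^^~: ~#^^^~ → ~#^^#^ → ~#^^##, then the target.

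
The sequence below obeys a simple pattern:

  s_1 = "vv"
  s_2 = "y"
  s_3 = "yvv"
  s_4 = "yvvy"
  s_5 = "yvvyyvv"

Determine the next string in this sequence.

yvvyyvvyvvy

Each term (from the third on) is the previous term followed by the one before it: term 3 = y·vv = yvv.
So term 6 is yvvyyvv·yvvy.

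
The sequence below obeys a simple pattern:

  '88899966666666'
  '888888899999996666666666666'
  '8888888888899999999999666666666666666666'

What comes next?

88888888888888899999999999999966666666666666666666666

The n-th term is 4n-1 8's then 4n-1 9's then 5n+3 6's (n = 1, 2, …).
At n = 4 the blocks have lengths 15, 15, 23.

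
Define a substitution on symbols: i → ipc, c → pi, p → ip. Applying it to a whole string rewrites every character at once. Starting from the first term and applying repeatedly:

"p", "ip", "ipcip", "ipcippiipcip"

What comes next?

ipcippiipcipipipcipcippiipcip

Apply φ to ipcippiipcip symbol by symbol: i→ipc, p→ip, c→pi, i→ipc, p→ip, p→ip, i→ipc, i→ipc, p→ip, c→pi, i→ipc, p→ip; joined: ipc ip pi ipc ip ip ipc ipc ip pi ipc ip.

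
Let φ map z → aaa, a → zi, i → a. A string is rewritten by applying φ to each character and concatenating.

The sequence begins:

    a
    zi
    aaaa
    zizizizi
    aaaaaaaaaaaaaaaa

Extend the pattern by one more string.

zizizizizizizizizizizizizizizizi

Replace each of the 16 characters of aaaaaaaaaaaaaaaa in place — zi zi zi zi zi zi zi zi zi zi zi zi zi zi zi zi — and concatenate.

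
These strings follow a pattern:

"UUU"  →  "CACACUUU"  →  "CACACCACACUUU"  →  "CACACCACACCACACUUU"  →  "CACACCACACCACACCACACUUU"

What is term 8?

The strings grow by a fixed prefix CACAC each time.
From CACACCACACCACACCACACUUU, 3 further steps: CACACCACACCACACCACACUUU → CACACCACACCACACCACACCACACUUU → CACACCACACCACACCACACCACACCACACUUU → (answer).

CACACCACACCACACCACACCACACCACACCACACUUU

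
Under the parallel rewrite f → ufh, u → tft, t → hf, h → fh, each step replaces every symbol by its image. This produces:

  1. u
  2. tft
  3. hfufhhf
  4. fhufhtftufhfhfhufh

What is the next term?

Replace each of the 18 characters of fhufhtftufhfhfhufh in place — ufh fh tft ufh fh hf ufh hf tft ufh fh ufh fh ufh fh tft ufh fh — and concatenate.

ufhfhtftufhfhhfufhhftftufhfhufhfhufhfhtftufhfh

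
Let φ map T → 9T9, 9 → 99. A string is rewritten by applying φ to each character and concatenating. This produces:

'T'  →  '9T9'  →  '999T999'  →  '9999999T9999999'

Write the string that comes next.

Rewriting the 15 symbols of 9999999T9999999 one by one yields 99 99 99 99 99 99 99 9T9 99 99 99 99 99 99 99; concatenated:

999999999999999T999999999999999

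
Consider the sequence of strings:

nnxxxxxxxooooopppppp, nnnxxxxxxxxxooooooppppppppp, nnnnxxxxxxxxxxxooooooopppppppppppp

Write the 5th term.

Term n consists of n n's, followed by 2n+3 x's, followed by n+3 o's, followed by 3n p's, where the shown terms are n = 2, 3, 4.
For term 5, n = 6, so the run lengths are 6, 15, 9, 18.

nnnnnnxxxxxxxxxxxxxxxooooooooopppppppppppppppppp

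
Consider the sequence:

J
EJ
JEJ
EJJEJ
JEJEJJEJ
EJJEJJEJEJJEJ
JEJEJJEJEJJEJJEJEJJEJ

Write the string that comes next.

EJJEJJEJEJJEJJEJEJJEJEJJEJJEJEJJEJ

Each term (from the third on) is the two preceding terms concatenated in order: term 3 = J·EJ = JEJ.
Continuing: EJJEJJEJEJJEJ · JEJEJJEJEJJEJJEJEJJEJ gives term 8.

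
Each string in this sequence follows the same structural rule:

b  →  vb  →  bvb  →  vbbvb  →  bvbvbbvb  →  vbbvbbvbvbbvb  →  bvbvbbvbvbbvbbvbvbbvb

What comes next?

Each term (from the third on) is the two preceding terms concatenated in order: term 3 = b·vb = bvb.
Continuing: vbbvbbvbvbbvb · bvbvbbvbvbbvbbvbvbbvb gives term 8.

vbbvbbvbvbbvbbvbvbbvbvbbvbbvbvbbvb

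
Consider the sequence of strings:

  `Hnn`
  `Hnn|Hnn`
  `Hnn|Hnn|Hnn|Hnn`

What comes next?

Hnn|Hnn|Hnn|Hnn|Hnn|Hnn|Hnn|Hnn

Every step duplicates the string with '|' between the halves.
So the next term is two copies of Hnn|Hnn|Hnn|Hnn with '|' between the halves.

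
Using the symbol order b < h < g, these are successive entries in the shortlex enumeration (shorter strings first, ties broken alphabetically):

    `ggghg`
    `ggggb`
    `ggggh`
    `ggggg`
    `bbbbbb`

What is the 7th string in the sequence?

Continuing the enumeration 2 steps past bbbbbb: bbbbbb → bbbbbh → (answer).

bbbbbg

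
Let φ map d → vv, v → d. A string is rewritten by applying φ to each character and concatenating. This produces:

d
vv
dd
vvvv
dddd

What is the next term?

vvvvvvvv

Expanding dddd: d→vv, d→vv, d→vv, d→vv. Concatenated: vv vv vv vv.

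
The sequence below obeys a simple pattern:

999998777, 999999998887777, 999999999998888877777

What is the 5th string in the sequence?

999999999999999998888888887777777

Each string has the form 9^{3n+2} 8^{2n-1} 7^{n+2} (n = 1, 2, …).
For term 5, n = 5, so the run lengths are 17, 9, 7.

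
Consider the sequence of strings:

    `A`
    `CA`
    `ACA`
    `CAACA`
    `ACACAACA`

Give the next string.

From term 3 onward, concatenate the second-to-last term with the last: A·CA = ACA, CA·ACA = CAACA, …
Continuing: CAACA · ACACAACA gives term 6.

CAACAACACAACA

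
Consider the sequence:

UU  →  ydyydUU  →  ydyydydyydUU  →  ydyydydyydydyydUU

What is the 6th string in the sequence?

ydyydydyydydyydydyydydyydUU

Each term is the previous one with ydyyd prepended.
From ydyydydyydydyydUU, 2 further steps: ydyydydyydydyydUU → ydyydydyydydyydydyydUU → (answer).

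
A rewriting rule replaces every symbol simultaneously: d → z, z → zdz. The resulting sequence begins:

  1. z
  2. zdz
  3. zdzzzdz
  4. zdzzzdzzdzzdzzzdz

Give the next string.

φ(zdzzzdzzdzzdzzzdz) expands symbol-by-symbol to zdz z zdz zdz zdz z zdz zdz z zdz zdz z zdz zdz zdz z zdz; joining the 17 pieces gives the next term.

zdzzzdzzdzzdzzzdzzdzzzdzzdzzzdzzdzzdzzzdz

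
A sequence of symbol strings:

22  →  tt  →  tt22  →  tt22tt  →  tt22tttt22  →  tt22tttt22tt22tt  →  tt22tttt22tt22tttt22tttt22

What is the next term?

From term 3 onward, concatenate the last term with the second-to-last: tt·22 = tt22, tt22·tt = tt22tt, …
So term 8 is tt22tttt22tt22tttt22tttt22·tt22tttt22tt22tt.

tt22tttt22tt22tttt22tttt22tt22tttt22tt22tt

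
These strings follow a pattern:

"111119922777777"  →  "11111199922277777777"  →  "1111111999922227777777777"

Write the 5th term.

Reading off run lengths: 1 runs 5, 6, 7; 9 runs 2, 3, 4; 2 runs 2, 3, 4; 7 runs 6, 8, 10 — each is linear in n, where the shown terms are n = 3, 4, 5.
For term 5, n = 7, so the run lengths are 9, 6, 6, 14.

11111111199999922222277777777777777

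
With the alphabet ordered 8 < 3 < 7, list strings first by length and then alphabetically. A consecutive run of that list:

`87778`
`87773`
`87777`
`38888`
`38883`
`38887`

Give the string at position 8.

Continuing the enumeration 2 steps past 38887: 38887 → 38838 → (answer).

38833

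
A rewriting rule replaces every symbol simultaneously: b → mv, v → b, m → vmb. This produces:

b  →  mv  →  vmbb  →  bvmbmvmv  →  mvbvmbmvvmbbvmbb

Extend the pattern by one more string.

Applying the rule to each of the 16 symbols of mvbvmbmvvmbbvmbb gives the pieces vmb b mv b vmb mv vmb b b vmb mv mv b vmb mv mv, which concatenate to the answer.

vmbbmvbvmbmvvmbbbvmbmvmvbvmbmvmv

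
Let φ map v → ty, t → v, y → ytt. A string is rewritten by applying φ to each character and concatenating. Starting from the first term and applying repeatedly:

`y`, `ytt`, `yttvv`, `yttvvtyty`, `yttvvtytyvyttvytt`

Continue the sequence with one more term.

yttvvtytyvyttvytttyyttvvtyyttvv

Applying the rule to each of the 17 symbols of yttvvtytyvyttvytt gives the pieces ytt v v ty ty v ytt v ytt ty ytt v v ty ytt v v, which concatenate to the answer.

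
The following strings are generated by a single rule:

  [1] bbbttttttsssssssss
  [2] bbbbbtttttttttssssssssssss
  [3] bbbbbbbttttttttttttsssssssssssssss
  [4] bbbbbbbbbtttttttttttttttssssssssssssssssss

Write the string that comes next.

Each string has the form b^{2n-1} t^{3n} s^{3n+3}, where the shown terms are n = 2, 3, 4, 5.
For the next term, n = 6, so the run lengths are 11, 18, 21.

bbbbbbbbbbbttttttttttttttttttsssssssssssssssssssss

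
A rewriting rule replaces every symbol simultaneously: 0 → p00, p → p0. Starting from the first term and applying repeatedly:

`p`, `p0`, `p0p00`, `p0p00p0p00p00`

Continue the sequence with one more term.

p0p00p0p00p00p0p00p0p00p00p0p00p00

Applying the rule to each of the 13 symbols of p0p00p0p00p00 gives the pieces p0 p00 p0 p00 p00 p0 p00 p0 p00 p00 p0 p00 p00, which concatenate to the answer.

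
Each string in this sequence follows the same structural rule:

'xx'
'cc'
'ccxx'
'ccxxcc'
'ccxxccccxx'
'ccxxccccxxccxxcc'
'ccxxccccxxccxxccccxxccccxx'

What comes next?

Each term (from the third on) is the previous term followed by the one before it: term 3 = cc·xx = ccxx.
Continuing: ccxxccccxxccxxccccxxccccxx · ccxxccccxxccxxcc gives term 8.

ccxxccccxxccxxccccxxccccxxccxxccccxxccxxcc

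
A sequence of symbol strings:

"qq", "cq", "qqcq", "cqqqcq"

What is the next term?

qqcqcqqqcq

Each term (from the third on) is the two preceding terms concatenated in order: term 3 = qq·cq = qqcq.
The next term joins qqcq and cqqqcq.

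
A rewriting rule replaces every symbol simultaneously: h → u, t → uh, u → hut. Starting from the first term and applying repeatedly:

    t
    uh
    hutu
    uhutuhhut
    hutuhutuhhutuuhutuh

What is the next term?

Rewriting the 19 symbols of hutuhutuhhutuuhutuh one by one yields u hut uh hut u hut uh hut u u hut uh hut hut u hut uh hut u; concatenated:

uhutuhhutuhutuhhutuuhutuhhuthutuhutuhhutu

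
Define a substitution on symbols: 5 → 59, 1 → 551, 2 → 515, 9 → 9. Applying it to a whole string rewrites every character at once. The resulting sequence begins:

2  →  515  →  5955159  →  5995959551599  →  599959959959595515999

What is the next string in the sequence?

Replace each of the 21 characters of 599959959959595515999 in place — 59 9 9 9 59 9 9 59 9 9 59 9 59 9 59 59 551 59 9 9 9 — and concatenate.

5999959995999599599595955159999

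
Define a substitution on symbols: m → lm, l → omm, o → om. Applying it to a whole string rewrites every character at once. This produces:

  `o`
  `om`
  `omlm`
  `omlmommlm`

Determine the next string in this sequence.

Expanding omlmommlm: o→om, m→lm, l→omm, m→lm, o→om, m→lm, m→lm, l→omm, m→lm. Concatenated: om lm omm lm om lm lm omm lm.

omlmommlmomlmlmommlm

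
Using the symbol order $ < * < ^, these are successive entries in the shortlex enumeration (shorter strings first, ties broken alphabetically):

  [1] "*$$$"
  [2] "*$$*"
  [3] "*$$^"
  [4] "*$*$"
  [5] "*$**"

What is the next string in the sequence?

The successor of *$** increments the rightmost position that isn't already ^ and resets every position after it to $.

*$*^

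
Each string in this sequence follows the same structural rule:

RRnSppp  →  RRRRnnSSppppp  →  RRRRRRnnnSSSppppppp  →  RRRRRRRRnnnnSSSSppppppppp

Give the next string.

RRRRRRRRRRnnnnnSSSSSppppppppppp

Reading off run lengths: R runs 2, 4, 6, 8; n runs 1, 2, 3, 4; S runs 1, 2, 3, 4; p runs 3, 5, 7, 9 — each is linear in n (n = 1, 2, …).
For the next term, n = 5, so the run lengths are 10, 5, 5, 11.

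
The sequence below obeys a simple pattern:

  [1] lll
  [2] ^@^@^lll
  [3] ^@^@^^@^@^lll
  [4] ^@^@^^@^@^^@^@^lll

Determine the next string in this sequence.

Every step adds ^@^@^ at the front: s(k+1) = ^@^@^·s(k).
Applying this once more to ^@^@^^@^@^^@^@^lll:

^@^@^^@^@^^@^@^^@^@^lll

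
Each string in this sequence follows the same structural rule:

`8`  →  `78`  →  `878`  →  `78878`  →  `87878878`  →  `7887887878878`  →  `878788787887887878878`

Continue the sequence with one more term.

This is a Fibonacci-style word recurrence s(k) = s(k−2)·s(k−1): e.g. 8·78 = 878.
So term 8 is 7887887878878·878788787887887878878.

7887887878878878788787887887878878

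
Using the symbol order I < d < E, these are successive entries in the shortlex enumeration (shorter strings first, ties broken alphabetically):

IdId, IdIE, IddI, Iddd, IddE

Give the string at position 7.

IdEd

Advancing 2 positions from IddE through IddE → IdEI reaches term 7.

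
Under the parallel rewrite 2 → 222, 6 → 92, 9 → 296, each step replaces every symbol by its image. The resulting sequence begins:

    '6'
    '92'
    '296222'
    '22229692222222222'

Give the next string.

Rewriting the 17 symbols of 22229692222222222 one by one yields 222 222 222 222 296 92 296 222 222 222 222 222 222 222 222 222 222; concatenated:

22222222222229692296222222222222222222222222222222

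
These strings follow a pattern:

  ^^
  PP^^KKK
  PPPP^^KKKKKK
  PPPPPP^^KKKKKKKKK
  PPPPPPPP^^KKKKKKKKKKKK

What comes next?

Every step adds PP to the front and KKK to the end of the previous string.
One more step from PPPPPPPP^^KKKKKKKKKKKK gives the answer.

PPPPPPPPPP^^KKKKKKKKKKKKKKK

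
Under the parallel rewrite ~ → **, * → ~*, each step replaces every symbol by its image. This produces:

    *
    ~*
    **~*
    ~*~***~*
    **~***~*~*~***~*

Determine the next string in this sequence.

Rewriting the 16 symbols of **~***~*~*~***~* one by one yields ~* ~* ** ~* ~* ~* ** ~* ** ~* ** ~* ~* ~* ** ~*; concatenated:

~*~***~*~*~***~***~***~*~*~***~*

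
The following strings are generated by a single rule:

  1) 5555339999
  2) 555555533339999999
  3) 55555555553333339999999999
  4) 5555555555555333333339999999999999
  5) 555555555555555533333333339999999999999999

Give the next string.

55555555555555555553333333333339999999999999999999

The n-th term is 3n+1 5's then 2n 3's then 3n+1 9's (n = 1, 2, …).
Setting n = 6 gives 19, 12, 19 characters in each block.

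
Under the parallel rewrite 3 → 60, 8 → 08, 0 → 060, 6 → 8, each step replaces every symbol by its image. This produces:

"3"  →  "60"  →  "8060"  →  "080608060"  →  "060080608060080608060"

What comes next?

Replace each of the 21 characters of 060080608060080608060 in place — 060 8 060 060 08 060 8 060 08 060 8 060 060 08 060 8 060 08 060 8 060 — and concatenate.

0608060060080608060080608060060080608060080608060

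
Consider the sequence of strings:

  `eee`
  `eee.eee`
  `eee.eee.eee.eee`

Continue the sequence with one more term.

s(k+1) = s(k)·.·s(k) — each term doubles the last with '.' between the halves.
Doubling eee.eee.eee.eee with '.' between the halves:

eee.eee.eee.eee.eee.eee.eee.eee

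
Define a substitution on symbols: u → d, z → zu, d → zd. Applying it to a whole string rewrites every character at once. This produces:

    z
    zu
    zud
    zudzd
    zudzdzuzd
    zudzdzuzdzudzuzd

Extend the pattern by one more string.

zudzdzuzdzudzuzdzudzdzudzuzd

Applying the rule to each of the 16 symbols of zudzdzuzdzudzuzd gives the pieces zu d zd zu zd zu d zu zd zu d zd zu d zu zd, which concatenate to the answer.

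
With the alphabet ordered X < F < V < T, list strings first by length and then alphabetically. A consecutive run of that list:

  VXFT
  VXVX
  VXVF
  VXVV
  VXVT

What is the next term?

Find the rightmost character of VXVT below T, bump it to the next letter, and reset everything to its right to X.

VXTX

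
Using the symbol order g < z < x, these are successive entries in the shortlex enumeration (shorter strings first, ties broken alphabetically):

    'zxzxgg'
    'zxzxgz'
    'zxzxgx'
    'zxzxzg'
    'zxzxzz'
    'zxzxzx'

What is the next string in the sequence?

zxzxxg

Treat zxzxzx as a base-3 numeral over the given alphabet and add one, carrying through any trailing x's.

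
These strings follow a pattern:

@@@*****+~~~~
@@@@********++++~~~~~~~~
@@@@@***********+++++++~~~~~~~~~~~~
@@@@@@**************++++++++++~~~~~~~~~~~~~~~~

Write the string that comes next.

@@@@@@@*****************+++++++++++++~~~~~~~~~~~~~~~~~~~~

The n-th term is n+2 @'s then 3n+2 *'s then 3n-2 +'s then 4n ~'s (n = 1, 2, …).
Setting n = 5 gives 7, 17, 13, 20 characters in each block.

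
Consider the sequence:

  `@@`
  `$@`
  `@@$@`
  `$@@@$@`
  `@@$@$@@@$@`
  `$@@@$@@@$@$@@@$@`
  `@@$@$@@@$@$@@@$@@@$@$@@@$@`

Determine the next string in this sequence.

From term 3 onward, concatenate the second-to-last term with the last: @@·$@ = @@$@, $@·@@$@ = $@@@$@, …
The next term joins $@@@$@@@$@$@@@$@ and @@$@$@@@$@$@@@$@@@$@$@@@$@.

$@@@$@@@$@$@@@$@@@$@$@@@$@$@@@$@@@$@$@@@$@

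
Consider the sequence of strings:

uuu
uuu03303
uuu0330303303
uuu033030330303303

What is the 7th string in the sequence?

uuu033030330303303033030330303303

Every step adds 03303 to the end: s(k+1) = s(k)·03303.
From uuu033030330303303, 3 further steps: uuu033030330303303 → uuu03303033030330303303 → uuu0330303303033030330303303 → (answer).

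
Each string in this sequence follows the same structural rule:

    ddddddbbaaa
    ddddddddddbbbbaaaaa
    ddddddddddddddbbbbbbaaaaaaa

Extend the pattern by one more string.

ddddddddddddddddddbbbbbbbbaaaaaaaaa

Each string has the form d^{4n+2} b^{2n} a^{2n+1} (n = 1, 2, …).
For the next term, n = 4, so the run lengths are 18, 8, 9.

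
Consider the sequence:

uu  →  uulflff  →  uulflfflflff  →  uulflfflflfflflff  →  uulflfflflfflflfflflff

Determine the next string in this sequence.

The strings grow by a fixed suffix lflff each time.
So the next term is uulflfflflfflflfflflff·lflff.

uulflfflflfflflfflflfflflff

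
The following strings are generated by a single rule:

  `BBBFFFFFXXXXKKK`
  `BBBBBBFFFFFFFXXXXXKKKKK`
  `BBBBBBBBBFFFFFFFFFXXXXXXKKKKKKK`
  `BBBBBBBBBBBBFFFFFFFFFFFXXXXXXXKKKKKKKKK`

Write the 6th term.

Reading off run lengths: B runs 3, 6, 9, 12; F runs 5, 7, 9, 11; X runs 4, 5, 6, 7; K runs 3, 5, 7, 9 — each is linear in n (n = 1, 2, …).
For term 6, n = 6, so the run lengths are 18, 15, 9, 13.

BBBBBBBBBBBBBBBBBBFFFFFFFFFFFFFFFXXXXXXXXXKKKKKKKKKKKKK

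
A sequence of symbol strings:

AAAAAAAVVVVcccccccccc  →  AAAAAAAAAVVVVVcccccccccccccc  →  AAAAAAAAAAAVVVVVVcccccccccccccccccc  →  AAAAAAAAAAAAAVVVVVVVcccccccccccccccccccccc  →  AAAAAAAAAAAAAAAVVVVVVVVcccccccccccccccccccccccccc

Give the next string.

Reading off run lengths: A runs 7, 9, 11, 13, 15; V runs 4, 5, 6, 7, 8; c runs 10, 14, 18, 22, 26 — each is linear in n, where the shown terms are n = 3, 4, 5, 6, 7.
For the next term, n = 8, so the run lengths are 17, 9, 30.

AAAAAAAAAAAAAAAAAVVVVVVVVVcccccccccccccccccccccccccccccc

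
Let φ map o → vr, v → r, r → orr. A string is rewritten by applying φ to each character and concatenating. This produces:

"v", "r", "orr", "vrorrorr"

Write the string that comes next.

Rewriting each symbol of vrorrorr: v→r, r→orr, o→vr, r→orr, r→orr, o→vr, r→orr, r→orr, which concatenates to r orr vr orr orr vr orr orr.

rorrvrorrorrvrorrorr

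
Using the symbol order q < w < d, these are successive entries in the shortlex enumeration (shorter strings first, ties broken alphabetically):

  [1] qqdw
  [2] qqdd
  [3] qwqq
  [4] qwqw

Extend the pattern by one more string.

qwqd

Find the rightmost character of qwqw below d, bump it to the next letter, and reset everything to its right to q.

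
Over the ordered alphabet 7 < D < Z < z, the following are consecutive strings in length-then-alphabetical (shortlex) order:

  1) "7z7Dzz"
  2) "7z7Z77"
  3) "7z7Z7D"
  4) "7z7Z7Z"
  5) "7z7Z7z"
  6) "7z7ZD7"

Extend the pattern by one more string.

7z7ZDD

The successor of 7z7ZD7 increments the rightmost position that isn't already z and resets every position after it to 7.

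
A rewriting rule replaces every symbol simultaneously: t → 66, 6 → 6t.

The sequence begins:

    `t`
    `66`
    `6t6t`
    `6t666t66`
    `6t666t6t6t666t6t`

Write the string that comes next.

Replace each of the 16 characters of 6t666t6t6t666t6t in place — 6t 66 6t 6t 6t 66 6t 66 6t 66 6t 6t 6t 66 6t 66 — and concatenate.

6t666t6t6t666t666t666t6t6t666t66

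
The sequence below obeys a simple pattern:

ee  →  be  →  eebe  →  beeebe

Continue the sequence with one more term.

From term 3 onward, concatenate the second-to-last term with the last: ee·be = eebe, be·eebe = beeebe, …
So term 5 is eebe·beeebe.

eebebeeebe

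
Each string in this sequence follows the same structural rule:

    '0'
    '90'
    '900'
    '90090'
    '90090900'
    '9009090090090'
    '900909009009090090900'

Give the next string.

This is a Fibonacci-style word recurrence s(k) = s(k−1)·s(k−2): e.g. 90·0 = 900.
So term 8 is 900909009009090090900·9009090090090.

9009090090090900909009009090090090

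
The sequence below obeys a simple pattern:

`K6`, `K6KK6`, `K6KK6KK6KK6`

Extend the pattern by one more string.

Every step duplicates the string with 'K' between the halves.
So the next term is two copies of K6KK6KK6KK6 with 'K' between the halves.

K6KK6KK6KK6KK6KK6KK6KK6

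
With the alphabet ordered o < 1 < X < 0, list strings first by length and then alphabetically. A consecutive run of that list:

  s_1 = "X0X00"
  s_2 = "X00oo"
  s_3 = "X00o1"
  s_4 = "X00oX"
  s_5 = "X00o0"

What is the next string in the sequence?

Find the rightmost character of X00o0 below 0, bump it to the next letter, and reset everything to its right to o.

X001o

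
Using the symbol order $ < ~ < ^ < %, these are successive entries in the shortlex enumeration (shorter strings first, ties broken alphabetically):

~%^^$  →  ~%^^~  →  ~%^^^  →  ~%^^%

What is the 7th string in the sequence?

~%^%^

Stepping forward 3 times from ~%^^%: ~%^^% → ~%^%$ → ~%^%~, then the target.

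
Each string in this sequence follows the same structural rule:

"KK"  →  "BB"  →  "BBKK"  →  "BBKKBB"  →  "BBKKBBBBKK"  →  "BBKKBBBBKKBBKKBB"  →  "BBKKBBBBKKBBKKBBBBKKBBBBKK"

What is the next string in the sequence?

This is a Fibonacci-style word recurrence s(k) = s(k−1)·s(k−2): e.g. BB·KK = BBKK.
The next term joins BBKKBBBBKKBBKKBBBBKKBBBBKK and BBKKBBBBKKBBKKBB.

BBKKBBBBKKBBKKBBBBKKBBBBKKBBKKBBBBKKBBKKBB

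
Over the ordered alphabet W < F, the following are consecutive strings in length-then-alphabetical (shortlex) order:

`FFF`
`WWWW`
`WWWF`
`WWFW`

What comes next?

The successor of WWFW increments the rightmost position that isn't already F and resets every position after it to W.

WWFF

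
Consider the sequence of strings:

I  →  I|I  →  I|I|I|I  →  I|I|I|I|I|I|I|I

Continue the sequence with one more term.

Every step duplicates the string with '|' between the halves.
One more doubling of I|I|I|I|I|I|I|I gives the answer.

I|I|I|I|I|I|I|I|I|I|I|I|I|I|I|I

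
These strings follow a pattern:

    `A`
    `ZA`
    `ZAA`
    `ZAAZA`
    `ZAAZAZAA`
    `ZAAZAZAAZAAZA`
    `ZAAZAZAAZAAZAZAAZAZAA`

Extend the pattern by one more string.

This is a Fibonacci-style word recurrence s(k) = s(k−1)·s(k−2): e.g. ZA·A = ZAA.
So term 8 is ZAAZAZAAZAAZAZAAZAZAA·ZAAZAZAAZAAZA.

ZAAZAZAAZAAZAZAAZAZAAZAAZAZAAZAAZA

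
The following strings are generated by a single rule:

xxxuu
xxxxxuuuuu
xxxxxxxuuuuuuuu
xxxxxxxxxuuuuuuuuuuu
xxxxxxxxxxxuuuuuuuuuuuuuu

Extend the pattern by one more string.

Term n consists of 2n+1 x's, followed by 3n-1 u's (n = 1, 2, …).
At n = 6 the blocks have lengths 13, 17.

xxxxxxxxxxxxxuuuuuuuuuuuuuuuuu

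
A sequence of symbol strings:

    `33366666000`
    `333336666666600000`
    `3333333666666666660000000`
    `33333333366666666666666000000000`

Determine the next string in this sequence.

333333333336666666666666666600000000000

Each string has the form 3^{2n+1} 6^{3n+2} 0^{2n+1} (n = 1, 2, …).
At n = 5 the blocks have lengths 11, 17, 11.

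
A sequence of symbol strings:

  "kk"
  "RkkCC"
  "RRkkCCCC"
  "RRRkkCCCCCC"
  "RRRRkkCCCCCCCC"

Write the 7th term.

Each term wraps the previous one in R on the left and CC on the right.
From RRRRkkCCCCCCCC, 2 further steps: RRRRkkCCCCCCCC → RRRRRkkCCCCCCCCCC → (answer).

RRRRRRkkCCCCCCCCCCCC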